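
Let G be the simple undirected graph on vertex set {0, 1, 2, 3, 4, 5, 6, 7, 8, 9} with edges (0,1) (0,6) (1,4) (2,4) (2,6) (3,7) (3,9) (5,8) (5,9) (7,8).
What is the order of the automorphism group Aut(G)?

200

G has two connected components, {0, 1, 2, 4, 6} and {3, 5, 7, 8, 9}; each is 2-regular, so G = C_5 ⊔ C_5. With two isomorphic components, Aut(G) = Aut(C_5) ≀ S_2 = (D_5 × D_5) ⋊ Z_2: permute each cycle by D_5, then optionally swap the two cycles. Order 2·(2·5)² = 200.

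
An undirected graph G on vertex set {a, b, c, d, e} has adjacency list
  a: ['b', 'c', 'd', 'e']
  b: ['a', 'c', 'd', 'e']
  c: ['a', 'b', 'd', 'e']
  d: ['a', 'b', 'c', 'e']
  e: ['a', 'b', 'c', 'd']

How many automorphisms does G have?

Every vertex has degree 4, so G is the complete graph K_5. Any permutation of the 5 vertices preserves K_5, so Aut(K_5) = S_5 of order 5! = 120.

120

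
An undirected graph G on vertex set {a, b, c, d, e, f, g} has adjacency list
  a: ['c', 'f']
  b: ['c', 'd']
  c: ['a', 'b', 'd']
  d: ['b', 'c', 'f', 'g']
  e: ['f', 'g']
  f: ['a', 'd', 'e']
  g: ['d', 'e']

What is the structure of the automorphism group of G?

The degree sequence is [2, 2, 3, 4, 2, 3, 2]. Checking the degree-preserving permutations of the vertex set shows that none except the identity preserves every edge, so Aut(G) is trivial.

{e}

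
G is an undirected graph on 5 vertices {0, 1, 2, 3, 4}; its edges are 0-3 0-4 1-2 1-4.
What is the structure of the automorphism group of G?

The degree sequence is [2, 2, 1, 1, 2]; the two degree-1 vertices 2 and 3 are the ends of a path, so G = P_5. A path has exactly one nontrivial symmetry — reversal — giving Aut(G) of order 2.

C_2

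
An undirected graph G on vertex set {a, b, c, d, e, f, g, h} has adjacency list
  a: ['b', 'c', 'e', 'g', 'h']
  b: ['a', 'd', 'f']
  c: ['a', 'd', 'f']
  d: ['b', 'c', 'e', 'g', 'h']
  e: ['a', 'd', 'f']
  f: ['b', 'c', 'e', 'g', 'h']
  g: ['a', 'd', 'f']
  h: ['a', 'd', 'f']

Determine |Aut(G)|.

The vertices split by degree into {a, d, f} (degree 5) and {b, c, e, g, h} (degree 3); every edge runs between the two parts, so G is the complete bipartite graph K_{3,5}. Automorphisms preserve the bipartition setwise (since the parts differ in size) and act as S_5 × S_3 within it; |Aut| = 720.

720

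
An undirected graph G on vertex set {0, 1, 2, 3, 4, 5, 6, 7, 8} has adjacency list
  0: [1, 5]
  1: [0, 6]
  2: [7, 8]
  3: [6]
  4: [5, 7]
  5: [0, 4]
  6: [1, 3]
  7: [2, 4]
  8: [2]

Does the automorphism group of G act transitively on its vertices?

Automorphisms preserve degree, but G has vertices of degree 1 and vertices of degree 2; no automorphism maps one to the other, so G is not vertex-transitive.

No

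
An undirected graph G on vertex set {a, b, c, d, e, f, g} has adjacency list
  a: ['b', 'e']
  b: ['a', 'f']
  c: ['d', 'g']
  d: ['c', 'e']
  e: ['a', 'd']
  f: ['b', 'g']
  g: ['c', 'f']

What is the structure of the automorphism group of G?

Every vertex has degree 2 and the graph is connected, so G is the 7-cycle C_7. C_7 has 7 rotations and 7 reflections, so Aut(C_7) ≅ D_7 of order 14.

D_7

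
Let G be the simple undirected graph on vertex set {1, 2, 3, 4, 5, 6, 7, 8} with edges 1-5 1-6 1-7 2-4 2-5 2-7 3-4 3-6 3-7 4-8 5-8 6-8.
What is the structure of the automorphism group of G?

G is 3-regular and bipartite on 2^3 = 8 vertices with girth 4; it is the hypercube graph Q_3. Aut(Q_3) consists of the signed permutations of the 3 coordinate axes: 3! permutations times 2^3 sign flips, so |Aut| = 2^3·3! = 48.

Z_2^3 ⋊ S_3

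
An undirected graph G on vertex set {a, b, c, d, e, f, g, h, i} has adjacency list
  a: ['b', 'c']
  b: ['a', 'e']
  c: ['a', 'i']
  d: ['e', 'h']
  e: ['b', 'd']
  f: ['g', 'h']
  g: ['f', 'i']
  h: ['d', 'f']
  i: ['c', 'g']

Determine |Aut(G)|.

18

G is 2-regular and connected on 9 vertices, i.e. the cycle C_9. The automorphisms of the 9-cycle are exactly the symmetries of a regular 9-gon: the dihedral group D_9, |D_9| = 18.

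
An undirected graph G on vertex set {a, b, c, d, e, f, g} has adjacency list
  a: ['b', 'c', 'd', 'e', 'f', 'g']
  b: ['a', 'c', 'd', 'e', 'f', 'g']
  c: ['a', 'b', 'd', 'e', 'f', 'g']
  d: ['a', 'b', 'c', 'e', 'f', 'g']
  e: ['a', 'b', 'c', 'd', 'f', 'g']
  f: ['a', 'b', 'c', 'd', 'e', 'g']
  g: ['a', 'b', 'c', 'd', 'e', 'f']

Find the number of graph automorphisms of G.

5040

Every vertex has degree 6, so G is the complete graph K_7. Every bijection on the vertex set is an automorphism of K_7; hence Aut(K_7) ≅ S_7, order 5040.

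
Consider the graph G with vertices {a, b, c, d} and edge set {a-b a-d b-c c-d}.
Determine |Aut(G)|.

8

Every vertex has degree 2 and the graph is connected, so G is the 4-cycle C_4. The automorphisms of the 4-cycle are exactly the symmetries of a regular 4-gon: the dihedral group D_4, |D_4| = 8.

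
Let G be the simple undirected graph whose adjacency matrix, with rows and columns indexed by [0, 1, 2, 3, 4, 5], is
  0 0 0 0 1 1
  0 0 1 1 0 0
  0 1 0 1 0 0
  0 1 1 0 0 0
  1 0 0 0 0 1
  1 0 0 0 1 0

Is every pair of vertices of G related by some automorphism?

G has two connected components, {1, 2, 3} and {0, 4, 5}; each is 2-regular, so G = C_3 ⊔ C_3. With two isomorphic components, Aut(G) = Aut(C_3) ≀ S_2 = (D_3 × D_3) ⋊ Z_2: permute each cycle by D_3, then optionally swap the two cycles. Order 2·(2·3)² = 72. This group acts transitively on the 6 vertices.

Yes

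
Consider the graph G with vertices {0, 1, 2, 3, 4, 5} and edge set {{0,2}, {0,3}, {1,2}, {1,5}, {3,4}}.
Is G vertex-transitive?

No

Automorphisms preserve degree, but G has vertices of degree 1 and vertices of degree 2; no automorphism maps one to the other, so G is not vertex-transitive.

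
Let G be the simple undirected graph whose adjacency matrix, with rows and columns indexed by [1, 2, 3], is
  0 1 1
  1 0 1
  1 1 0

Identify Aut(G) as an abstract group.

S_3

Every vertex has degree 2, so G is the complete graph K_3. Any permutation of the 3 vertices preserves K_3, so Aut(K_3) = S_3 of order 3! = 6.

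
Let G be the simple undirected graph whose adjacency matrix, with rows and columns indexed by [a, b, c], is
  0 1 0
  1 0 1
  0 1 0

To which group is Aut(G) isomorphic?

The degree sequence is [1, 2, 1]; the two degree-1 vertices a and c are the ends of a path, so G = P_3. The only nontrivial automorphism of a path is the end-to-end reflection, so Aut(G) ≅ Z_2.

Z_2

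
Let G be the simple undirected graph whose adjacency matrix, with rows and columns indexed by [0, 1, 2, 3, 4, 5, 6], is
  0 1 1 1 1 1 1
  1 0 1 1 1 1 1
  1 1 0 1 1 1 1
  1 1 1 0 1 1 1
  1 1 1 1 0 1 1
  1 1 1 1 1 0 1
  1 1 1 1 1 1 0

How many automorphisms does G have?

5040

Every vertex has degree 6, so G is the complete graph K_7. Every bijection on the vertex set is an automorphism of K_7; hence Aut(K_7) ≅ S_7, order 5040.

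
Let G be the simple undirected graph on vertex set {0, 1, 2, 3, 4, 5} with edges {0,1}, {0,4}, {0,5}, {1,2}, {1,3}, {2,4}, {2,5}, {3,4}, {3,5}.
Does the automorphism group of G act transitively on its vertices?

Yes

G is 3-regular and bipartite with parts {1, 4, 5} and {0, 2, 3} (each part is independent and every cross-pair is an edge), so G = K_{3,3}. Each part can be permuted independently (S_3 × S_3) and the two equal-size parts can also be swapped, giving (S_3 × S_3) ⋊ Z_2 of order 2·(3!)² = 72. Under this action every vertex can be carried to every other, so G is vertex-transitive.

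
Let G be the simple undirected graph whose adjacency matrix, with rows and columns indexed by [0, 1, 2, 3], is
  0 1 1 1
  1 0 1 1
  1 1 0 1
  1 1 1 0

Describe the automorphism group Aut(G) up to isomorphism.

Every vertex has degree 3, so G is the complete graph K_4. Any permutation of the 4 vertices preserves K_4, so Aut(K_4) = S_4 of order 4! = 24.

S_4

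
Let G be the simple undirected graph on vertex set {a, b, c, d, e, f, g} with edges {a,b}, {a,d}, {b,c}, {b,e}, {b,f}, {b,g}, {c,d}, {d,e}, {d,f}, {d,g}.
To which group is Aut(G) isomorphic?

The vertices split by degree into {b, d} (degree 5) and {a, c, e, f, g} (degree 2); every edge runs between the two parts, so G is the complete bipartite graph K_{2,5}. The parts have unequal sizes, so no automorphism swaps them; each part is permuted independently, giving S_2 × S_5 of order 2!·5! = 240.

S_2 × S_5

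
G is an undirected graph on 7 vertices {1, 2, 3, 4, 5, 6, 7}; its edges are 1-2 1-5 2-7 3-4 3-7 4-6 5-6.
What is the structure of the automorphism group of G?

the dihedral group of order 14

G is 2-regular and connected on 7 vertices, i.e. the cycle C_7. The automorphisms of the 7-cycle are exactly the symmetries of a regular 7-gon: the dihedral group D_7, |D_7| = 14.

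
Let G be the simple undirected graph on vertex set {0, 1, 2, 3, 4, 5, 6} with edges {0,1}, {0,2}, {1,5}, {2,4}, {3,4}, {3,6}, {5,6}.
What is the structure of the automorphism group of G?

D_7

G is 2-regular and connected on 7 vertices, i.e. the cycle C_7. The automorphisms of the 7-cycle are exactly the symmetries of a regular 7-gon: the dihedral group D_7, |D_7| = 14.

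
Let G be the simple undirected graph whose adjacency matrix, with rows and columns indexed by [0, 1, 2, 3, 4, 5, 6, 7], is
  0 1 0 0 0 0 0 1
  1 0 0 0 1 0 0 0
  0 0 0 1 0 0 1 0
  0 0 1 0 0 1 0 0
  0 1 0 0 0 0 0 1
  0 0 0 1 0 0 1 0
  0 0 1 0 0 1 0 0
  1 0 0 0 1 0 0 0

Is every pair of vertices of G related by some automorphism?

G has two connected components, {0, 1, 4, 7} and {2, 3, 5, 6}; each is 2-regular, so G = C_4 ⊔ C_4. Aut of a disjoint union of two copies of C_4 is the wreath product D_4 ≀ Z_2, of order 2·8² = 128. Under this action every vertex can be carried to every other, so G is vertex-transitive.

Yes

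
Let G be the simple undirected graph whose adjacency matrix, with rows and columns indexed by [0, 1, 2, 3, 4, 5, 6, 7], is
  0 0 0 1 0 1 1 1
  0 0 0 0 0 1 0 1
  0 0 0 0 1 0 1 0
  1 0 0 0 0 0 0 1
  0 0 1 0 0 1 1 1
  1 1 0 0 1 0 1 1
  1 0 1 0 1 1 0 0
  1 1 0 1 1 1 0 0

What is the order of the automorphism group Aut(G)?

The degree sequence is [4, 2, 2, 2, 4, 5, 4, 5]. Checking the degree-preserving permutations of the vertex set shows that none except the identity preserves every edge, so Aut(G) is trivial.

1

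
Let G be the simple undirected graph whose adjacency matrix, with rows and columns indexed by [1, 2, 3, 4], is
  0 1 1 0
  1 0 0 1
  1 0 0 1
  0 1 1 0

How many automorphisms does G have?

G is 2-regular and bipartite on 2^2 = 4 vertices with girth 4; it is the hypercube graph Q_2. Aut(Q_2) consists of the signed permutations of the 2 coordinate axes: 2! permutations times 2^2 sign flips, so |Aut| = 2^2·2! = 8.

8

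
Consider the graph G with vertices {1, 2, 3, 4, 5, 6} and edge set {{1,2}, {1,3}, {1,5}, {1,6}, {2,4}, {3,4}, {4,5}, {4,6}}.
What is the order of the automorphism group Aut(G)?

The vertices split by degree into {1, 4} (degree 4) and {2, 3, 5, 6} (degree 2); every edge runs between the two parts, so G is the complete bipartite graph K_{2,4}. Automorphisms preserve the bipartition setwise (since the parts differ in size) and act as S_2 × S_4 within it; |Aut| = 48.

48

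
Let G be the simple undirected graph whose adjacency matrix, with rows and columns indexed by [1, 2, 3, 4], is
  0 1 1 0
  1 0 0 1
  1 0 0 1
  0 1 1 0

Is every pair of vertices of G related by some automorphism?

Yes

G is 2-regular and bipartite on 2^2 = 4 vertices with girth 4; it is the hypercube graph Q_2. The symmetry group of the 2-cube is the hyperoctahedral group B_2 = Z_2 ≀ S_2, of order 2^2·2! = 8. This group acts transitively on the 4 vertices.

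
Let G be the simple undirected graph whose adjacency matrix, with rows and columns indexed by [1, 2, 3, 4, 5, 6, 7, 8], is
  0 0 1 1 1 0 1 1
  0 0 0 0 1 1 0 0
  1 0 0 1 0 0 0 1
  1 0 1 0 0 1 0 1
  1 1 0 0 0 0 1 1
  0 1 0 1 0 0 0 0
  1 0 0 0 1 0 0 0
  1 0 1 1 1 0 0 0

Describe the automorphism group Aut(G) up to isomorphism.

the trivial group

The degree sequence is [5, 2, 3, 4, 4, 2, 2, 4]. Checking the degree-preserving permutations of the vertex set shows that none except the identity preserves every edge, so Aut(G) is trivial.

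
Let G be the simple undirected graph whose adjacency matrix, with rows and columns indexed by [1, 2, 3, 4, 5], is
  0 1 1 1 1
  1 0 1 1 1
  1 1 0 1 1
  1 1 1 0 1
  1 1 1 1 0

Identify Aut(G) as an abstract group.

the symmetric group on 5 letters

Every vertex has degree 4, so G is the complete graph K_5. Any permutation of the 5 vertices preserves K_5, so Aut(K_5) = S_5 of order 5! = 120.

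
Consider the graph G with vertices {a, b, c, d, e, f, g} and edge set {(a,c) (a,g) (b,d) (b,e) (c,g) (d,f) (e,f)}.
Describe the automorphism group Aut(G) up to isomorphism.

G has two connected components, {b, d, e, f} and {a, c, g}; each is 2-regular, so G = C_4 ⊔ C_3. The components are non-isomorphic (different sizes), so Aut(G) = Aut(C_3) × Aut(C_4) = D_3 × D_4 of order 6·8 = 48.

D_3 × D_4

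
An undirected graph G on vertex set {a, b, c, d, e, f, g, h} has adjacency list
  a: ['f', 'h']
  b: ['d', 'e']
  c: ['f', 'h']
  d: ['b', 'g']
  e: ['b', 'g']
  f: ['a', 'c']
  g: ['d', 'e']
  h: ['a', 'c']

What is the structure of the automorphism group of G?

G has two connected components, {a, c, f, h} and {b, d, e, g}; each is 2-regular, so G = C_4 ⊔ C_4. Aut of a disjoint union of two copies of C_4 is the wreath product D_4 ≀ Z_2, of order 2·8² = 128.

(D_4 × D_4) ⋊ Z_2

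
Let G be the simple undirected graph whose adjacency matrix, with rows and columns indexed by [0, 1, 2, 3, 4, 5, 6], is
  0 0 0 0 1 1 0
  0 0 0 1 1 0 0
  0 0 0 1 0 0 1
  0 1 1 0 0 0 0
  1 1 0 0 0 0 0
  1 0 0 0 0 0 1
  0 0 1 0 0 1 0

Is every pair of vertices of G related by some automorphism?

G is 2-regular and connected on 7 vertices, i.e. the cycle C_7. The automorphisms of the 7-cycle are exactly the symmetries of a regular 7-gon: the dihedral group D_7, |D_7| = 14. Under this action every vertex can be carried to every other, so G is vertex-transitive.

Yes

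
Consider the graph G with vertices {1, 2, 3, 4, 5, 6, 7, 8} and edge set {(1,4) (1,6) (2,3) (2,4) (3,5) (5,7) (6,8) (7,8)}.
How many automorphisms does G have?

Every vertex has degree 2 and the graph is connected, so G is the 8-cycle C_8. C_8 has 8 rotations and 8 reflections, so Aut(C_8) ≅ D_8 of order 16.

16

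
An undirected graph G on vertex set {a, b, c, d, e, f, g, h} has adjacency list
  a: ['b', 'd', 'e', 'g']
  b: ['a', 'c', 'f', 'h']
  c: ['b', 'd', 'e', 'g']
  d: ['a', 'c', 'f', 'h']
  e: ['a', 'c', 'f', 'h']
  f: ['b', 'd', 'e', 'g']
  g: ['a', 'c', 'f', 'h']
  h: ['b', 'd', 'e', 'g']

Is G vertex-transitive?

Yes

G is 4-regular and bipartite with parts {b, d, e, g} and {a, c, f, h} (each part is independent and every cross-pair is an edge), so G = K_{4,4}. Each part can be permuted independently (S_4 × S_4) and the two equal-size parts can also be swapped, giving (S_4 × S_4) ⋊ Z_2 of order 2·(4!)² = 1152. This group acts transitively on the 8 vertices.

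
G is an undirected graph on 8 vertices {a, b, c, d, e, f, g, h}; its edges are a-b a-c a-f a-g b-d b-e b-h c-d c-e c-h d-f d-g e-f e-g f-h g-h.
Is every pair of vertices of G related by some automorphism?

Yes

G is 4-regular and bipartite with parts {a, d, e, h} and {b, c, f, g} (each part is independent and every cross-pair is an edge), so G = K_{4,4}. Aut(K_{4,4}) is the wreath product S_4 ≀ Z_2: permute within each part, then optionally swap the parts; |Aut| = 2·(4!)² = 1152. Under this action every vertex can be carried to every other, so G is vertex-transitive.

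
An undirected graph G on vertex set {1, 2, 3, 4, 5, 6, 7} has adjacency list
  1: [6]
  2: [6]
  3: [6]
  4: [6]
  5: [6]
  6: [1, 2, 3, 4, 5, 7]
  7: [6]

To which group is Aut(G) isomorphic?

Vertex 6 has degree 6 and every other vertex has degree 1, so G is the star K_{1,6} with centre 6. Any automorphism fixes the centre and permutes the 6 leaves freely, so Aut(G) ≅ S_6 of order 6! = 720.

the symmetric group on 6 letters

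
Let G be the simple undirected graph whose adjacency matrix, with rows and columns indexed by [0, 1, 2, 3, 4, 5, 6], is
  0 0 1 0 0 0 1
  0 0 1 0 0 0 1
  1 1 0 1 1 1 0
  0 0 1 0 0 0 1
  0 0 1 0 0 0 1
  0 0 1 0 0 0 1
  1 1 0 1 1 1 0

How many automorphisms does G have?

240

The vertices split by degree into {2, 6} (degree 5) and {0, 1, 3, 4, 5} (degree 2); every edge runs between the two parts, so G is the complete bipartite graph K_{2,5}. Automorphisms preserve the bipartition setwise (since the parts differ in size) and act as S_2 × S_5 within it; |Aut| = 240.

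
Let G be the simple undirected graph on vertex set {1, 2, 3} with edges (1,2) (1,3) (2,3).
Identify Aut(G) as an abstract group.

All 3 vertices are pairwise adjacent: G = K_3. Every bijection on the vertex set is an automorphism of K_3; hence Aut(K_3) ≅ S_3, order 6.

the symmetric group on 3 letters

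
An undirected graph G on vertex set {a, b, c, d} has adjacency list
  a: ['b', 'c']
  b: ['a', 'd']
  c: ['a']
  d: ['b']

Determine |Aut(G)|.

2

The degree sequence is [2, 2, 1, 1]; the two degree-1 vertices c and d are the ends of a path, so G = P_4. The only nontrivial automorphism of a path is the end-to-end reflection, so Aut(G) ≅ Z_2.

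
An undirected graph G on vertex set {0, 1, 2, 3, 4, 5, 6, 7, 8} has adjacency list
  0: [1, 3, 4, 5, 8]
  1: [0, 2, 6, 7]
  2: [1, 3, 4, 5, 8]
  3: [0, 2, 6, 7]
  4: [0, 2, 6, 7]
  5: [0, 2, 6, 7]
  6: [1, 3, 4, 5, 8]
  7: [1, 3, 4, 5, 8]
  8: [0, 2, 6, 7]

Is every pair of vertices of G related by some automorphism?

No

Automorphisms preserve degree, but G has vertices of degree 4 and vertices of degree 5; no automorphism maps one to the other, so G is not vertex-transitive.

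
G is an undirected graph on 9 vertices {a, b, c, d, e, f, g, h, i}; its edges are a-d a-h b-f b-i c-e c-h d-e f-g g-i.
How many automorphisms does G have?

G has two connected components, {a, c, d, e, h} and {b, f, g, i}; each is 2-regular, so G = C_5 ⊔ C_4. No automorphism exchanges components of different sizes, hence Aut(G) is the direct product D_4 × D_5, order 80.

80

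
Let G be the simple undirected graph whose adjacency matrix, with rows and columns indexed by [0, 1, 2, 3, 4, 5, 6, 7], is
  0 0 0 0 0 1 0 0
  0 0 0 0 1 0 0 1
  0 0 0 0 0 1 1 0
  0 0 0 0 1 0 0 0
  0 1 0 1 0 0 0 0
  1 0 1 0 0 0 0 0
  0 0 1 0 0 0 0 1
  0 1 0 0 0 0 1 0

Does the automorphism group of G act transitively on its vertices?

No

Automorphisms preserve degree, but G has vertices of degree 1 and vertices of degree 2; no automorphism maps one to the other, so G is not vertex-transitive.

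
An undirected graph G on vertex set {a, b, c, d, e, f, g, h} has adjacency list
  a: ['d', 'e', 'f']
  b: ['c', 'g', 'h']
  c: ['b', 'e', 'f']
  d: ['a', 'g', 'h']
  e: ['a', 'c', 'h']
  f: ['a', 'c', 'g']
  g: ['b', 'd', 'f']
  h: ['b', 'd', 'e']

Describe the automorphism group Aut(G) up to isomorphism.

G is 3-regular and bipartite on 2^3 = 8 vertices with girth 4; it is the hypercube graph Q_3. The symmetry group of the 3-cube is the hyperoctahedral group B_3 = Z_2 ≀ S_3, of order 2^3·3! = 48.

Z_2^3 ⋊ S_3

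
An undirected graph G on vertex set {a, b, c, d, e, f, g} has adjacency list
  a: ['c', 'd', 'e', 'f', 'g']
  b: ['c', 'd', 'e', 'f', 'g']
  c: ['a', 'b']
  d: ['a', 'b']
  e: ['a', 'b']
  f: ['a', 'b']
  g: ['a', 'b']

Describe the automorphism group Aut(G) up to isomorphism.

The vertices split by degree into {a, b} (degree 5) and {c, d, e, f, g} (degree 2); every edge runs between the two parts, so G is the complete bipartite graph K_{2,5}. Automorphisms preserve the bipartition setwise (since the parts differ in size) and act as S_5 × S_2 within it; |Aut| = 240.

S_5 × S_2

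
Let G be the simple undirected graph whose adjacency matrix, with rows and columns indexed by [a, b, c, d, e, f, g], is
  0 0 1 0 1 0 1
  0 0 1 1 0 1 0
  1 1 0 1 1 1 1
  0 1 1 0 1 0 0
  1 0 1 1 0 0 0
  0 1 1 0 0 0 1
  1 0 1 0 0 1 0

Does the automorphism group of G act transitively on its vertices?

No

Vertex c is the only vertex of degree 6, so every automorphism fixes it; G is not vertex-transitive.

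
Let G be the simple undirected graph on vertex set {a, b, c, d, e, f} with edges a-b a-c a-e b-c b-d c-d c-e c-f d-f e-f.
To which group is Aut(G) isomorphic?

Vertex c is the unique vertex of degree 5; the remaining 5 vertices each have degree 3 and induce a cycle, so G is the wheel on 6 vertices with hub c. Every automorphism fixes the hub and acts on the rim 5-cycle, so Aut(G) ≅ Aut(C_5) = D_5 of order 10.

the dihedral group of order 10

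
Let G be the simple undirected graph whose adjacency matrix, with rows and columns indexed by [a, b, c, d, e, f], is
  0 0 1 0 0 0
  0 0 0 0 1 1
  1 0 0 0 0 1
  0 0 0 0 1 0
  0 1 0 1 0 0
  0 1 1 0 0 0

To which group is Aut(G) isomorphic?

C_2

The degree sequence is [1, 2, 2, 1, 2, 2]; the two degree-1 vertices a and d are the ends of a path, so G = P_6. A path has exactly one nontrivial symmetry — reversal — giving Aut(G) of order 2.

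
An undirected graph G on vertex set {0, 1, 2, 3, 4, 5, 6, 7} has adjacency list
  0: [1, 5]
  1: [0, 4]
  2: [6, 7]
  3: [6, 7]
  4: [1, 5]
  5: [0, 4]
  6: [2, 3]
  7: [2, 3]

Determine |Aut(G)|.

128

G has two connected components, {2, 3, 6, 7} and {0, 1, 4, 5}; each is 2-regular, so G = C_4 ⊔ C_4. Aut of a disjoint union of two copies of C_4 is the wreath product D_4 ≀ Z_2, of order 2·8² = 128.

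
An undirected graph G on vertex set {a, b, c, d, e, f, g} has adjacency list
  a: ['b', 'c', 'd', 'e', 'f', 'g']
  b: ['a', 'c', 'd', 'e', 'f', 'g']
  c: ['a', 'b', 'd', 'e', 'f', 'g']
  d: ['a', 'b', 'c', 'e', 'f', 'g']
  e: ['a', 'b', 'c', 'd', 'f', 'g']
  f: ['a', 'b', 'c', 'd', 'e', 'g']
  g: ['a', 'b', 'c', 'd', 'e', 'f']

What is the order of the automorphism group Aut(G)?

5040

All 7 vertices are pairwise adjacent: G = K_7. Every bijection on the vertex set is an automorphism of K_7; hence Aut(K_7) ≅ S_7, order 5040.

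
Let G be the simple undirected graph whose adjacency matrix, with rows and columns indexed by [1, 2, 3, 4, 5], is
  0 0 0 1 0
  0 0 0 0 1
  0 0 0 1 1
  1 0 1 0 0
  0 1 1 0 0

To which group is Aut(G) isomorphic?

the cyclic group of order 2

The degree sequence is [1, 1, 2, 2, 2]; the two degree-1 vertices 1 and 2 are the ends of a path, so G = P_5. The only nontrivial automorphism of a path is the end-to-end reflection, so Aut(G) ≅ Z_2.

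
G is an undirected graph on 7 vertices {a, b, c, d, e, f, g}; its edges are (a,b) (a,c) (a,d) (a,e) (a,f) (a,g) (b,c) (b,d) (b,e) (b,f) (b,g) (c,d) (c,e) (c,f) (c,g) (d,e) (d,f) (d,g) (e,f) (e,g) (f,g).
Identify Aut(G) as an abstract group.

S_7

Every vertex has degree 6, so G is the complete graph K_7. Every bijection on the vertex set is an automorphism of K_7; hence Aut(K_7) ≅ S_7, order 5040.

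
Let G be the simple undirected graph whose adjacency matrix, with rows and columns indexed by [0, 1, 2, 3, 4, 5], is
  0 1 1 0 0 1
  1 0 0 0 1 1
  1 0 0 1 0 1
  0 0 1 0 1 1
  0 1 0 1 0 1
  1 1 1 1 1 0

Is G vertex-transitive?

Vertex 5 is the only vertex of degree 5, so every automorphism fixes it; G is not vertex-transitive.

No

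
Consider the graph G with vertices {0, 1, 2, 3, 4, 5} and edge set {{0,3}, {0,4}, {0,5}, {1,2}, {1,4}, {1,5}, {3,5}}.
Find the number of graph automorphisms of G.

1

The degree sequence is [3, 3, 1, 2, 2, 3]. Checking the degree-preserving permutations of the vertex set shows that none except the identity preserves every edge, so Aut(G) is trivial.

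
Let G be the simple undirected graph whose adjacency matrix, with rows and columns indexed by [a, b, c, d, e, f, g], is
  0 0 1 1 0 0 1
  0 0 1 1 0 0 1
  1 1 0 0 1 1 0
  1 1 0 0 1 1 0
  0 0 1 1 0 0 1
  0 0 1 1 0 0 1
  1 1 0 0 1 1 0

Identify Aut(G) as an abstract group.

The vertices split by degree into {c, d, g} (degree 4) and {a, b, e, f} (degree 3); every edge runs between the two parts, so G is the complete bipartite graph K_{3,4}. The parts have unequal sizes, so no automorphism swaps them; each part is permuted independently, giving S_4 × S_3 of order 4!·3! = 144.

S_4 × S_3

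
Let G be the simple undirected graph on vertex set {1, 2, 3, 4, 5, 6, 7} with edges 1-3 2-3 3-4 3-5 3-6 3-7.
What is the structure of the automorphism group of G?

the symmetric group on 6 letters

Vertex 3 has degree 6 and every other vertex has degree 1, so G is the star K_{1,6} with centre 3. Any automorphism fixes the centre and permutes the 6 leaves freely, so Aut(G) ≅ S_6 of order 6! = 720.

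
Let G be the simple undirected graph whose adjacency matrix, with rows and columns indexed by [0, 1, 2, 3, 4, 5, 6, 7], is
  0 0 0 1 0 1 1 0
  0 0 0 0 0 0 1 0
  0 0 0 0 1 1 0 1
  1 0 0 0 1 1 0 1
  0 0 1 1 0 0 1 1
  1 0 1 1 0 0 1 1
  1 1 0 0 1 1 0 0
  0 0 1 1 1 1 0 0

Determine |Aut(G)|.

The degree sequence is [3, 1, 3, 4, 4, 5, 4, 4]. Checking the degree-preserving permutations of the vertex set shows that none except the identity preserves every edge, so Aut(G) is trivial.

1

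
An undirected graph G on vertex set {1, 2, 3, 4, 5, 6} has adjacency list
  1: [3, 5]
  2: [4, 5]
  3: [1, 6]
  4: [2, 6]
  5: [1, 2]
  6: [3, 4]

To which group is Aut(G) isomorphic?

the dihedral group of order 12

G is 2-regular and connected on 6 vertices, i.e. the cycle C_6. The automorphisms of the 6-cycle are exactly the symmetries of a regular 6-gon: the dihedral group D_6, |D_6| = 12.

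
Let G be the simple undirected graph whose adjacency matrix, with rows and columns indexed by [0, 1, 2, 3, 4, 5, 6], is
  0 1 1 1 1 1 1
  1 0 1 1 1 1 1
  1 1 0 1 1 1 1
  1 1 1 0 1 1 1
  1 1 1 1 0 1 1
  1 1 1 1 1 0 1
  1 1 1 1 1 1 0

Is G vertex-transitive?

All 7 vertices are pairwise adjacent: G = K_7. Every bijection on the vertex set is an automorphism of K_7; hence Aut(K_7) ≅ S_7, order 5040. This group acts transitively on the 7 vertices.

Yes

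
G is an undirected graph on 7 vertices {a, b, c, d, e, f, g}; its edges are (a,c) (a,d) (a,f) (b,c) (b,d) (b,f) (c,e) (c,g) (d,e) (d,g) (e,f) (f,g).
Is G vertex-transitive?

Automorphisms preserve degree, but G has vertices of degree 3 and vertices of degree 4; no automorphism maps one to the other, so G is not vertex-transitive.

No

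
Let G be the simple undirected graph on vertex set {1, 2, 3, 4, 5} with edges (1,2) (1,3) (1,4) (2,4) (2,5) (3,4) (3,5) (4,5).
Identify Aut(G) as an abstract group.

Vertex 4 is the unique vertex of degree 4; the remaining 4 vertices each have degree 3 and induce a cycle, so G is the wheel on 5 vertices with hub 4. Every automorphism fixes the hub and acts on the rim 4-cycle, so Aut(G) ≅ Aut(C_4) = D_4 of order 8.

D_4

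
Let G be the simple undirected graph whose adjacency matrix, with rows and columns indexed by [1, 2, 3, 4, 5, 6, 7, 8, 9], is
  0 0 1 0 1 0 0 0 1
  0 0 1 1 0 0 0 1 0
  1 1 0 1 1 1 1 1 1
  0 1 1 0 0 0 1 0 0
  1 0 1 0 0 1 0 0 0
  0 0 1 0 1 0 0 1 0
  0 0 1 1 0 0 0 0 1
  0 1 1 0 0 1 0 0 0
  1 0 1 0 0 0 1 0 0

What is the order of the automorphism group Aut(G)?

Vertex 3 is the unique vertex of degree 8; the remaining 8 vertices each have degree 3 and induce a cycle, so G is the wheel on 9 vertices with hub 3. With the hub fixed, the remaining symmetry is that of the rim cycle C_8, giving the dihedral group D_8.

16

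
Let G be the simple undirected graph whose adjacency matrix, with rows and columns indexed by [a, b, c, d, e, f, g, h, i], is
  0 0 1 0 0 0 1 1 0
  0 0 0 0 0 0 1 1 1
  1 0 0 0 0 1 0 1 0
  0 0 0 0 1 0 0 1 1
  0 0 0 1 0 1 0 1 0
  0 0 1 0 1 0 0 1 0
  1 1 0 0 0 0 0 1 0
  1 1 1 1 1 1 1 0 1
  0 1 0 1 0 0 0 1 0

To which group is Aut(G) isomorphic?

the dihedral group of order 16

Vertex h is the unique vertex of degree 8; the remaining 8 vertices each have degree 3 and induce a cycle, so G is the wheel on 9 vertices with hub h. Every automorphism fixes the hub and acts on the rim 8-cycle, so Aut(G) ≅ Aut(C_8) = D_8 of order 16.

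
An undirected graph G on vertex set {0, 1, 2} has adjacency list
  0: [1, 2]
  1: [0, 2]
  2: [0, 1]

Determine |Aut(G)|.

Every vertex has degree 2, so G is the complete graph K_3. Every bijection on the vertex set is an automorphism of K_3; hence Aut(K_3) ≅ S_3, order 6.

6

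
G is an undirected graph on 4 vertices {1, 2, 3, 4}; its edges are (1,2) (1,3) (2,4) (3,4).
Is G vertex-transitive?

Yes

G is 2-regular and bipartite on 2^2 = 4 vertices with girth 4; it is the hypercube graph Q_2. The symmetry group of the 2-cube is the hyperoctahedral group B_2 = Z_2 ≀ S_2, of order 2^2·2! = 8. Under this action every vertex can be carried to every other, so G is vertex-transitive.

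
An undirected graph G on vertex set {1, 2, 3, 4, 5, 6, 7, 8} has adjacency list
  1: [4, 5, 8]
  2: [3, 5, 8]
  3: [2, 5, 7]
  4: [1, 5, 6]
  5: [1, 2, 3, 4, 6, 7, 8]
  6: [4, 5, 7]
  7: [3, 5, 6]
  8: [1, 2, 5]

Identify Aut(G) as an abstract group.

Vertex 5 is the unique vertex of degree 7; the remaining 7 vertices each have degree 3 and induce a cycle, so G is the wheel on 8 vertices with hub 5. With the hub fixed, the remaining symmetry is that of the rim cycle C_7, giving the dihedral group D_7.

D_7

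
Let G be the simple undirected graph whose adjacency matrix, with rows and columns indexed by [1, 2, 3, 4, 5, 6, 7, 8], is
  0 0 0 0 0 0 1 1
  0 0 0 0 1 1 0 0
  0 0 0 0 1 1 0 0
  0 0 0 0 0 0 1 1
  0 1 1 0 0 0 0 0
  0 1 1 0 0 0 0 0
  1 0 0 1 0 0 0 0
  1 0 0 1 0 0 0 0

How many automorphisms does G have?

128

G has two connected components, {2, 3, 5, 6} and {1, 4, 7, 8}; each is 2-regular, so G = C_4 ⊔ C_4. Aut of a disjoint union of two copies of C_4 is the wreath product D_4 ≀ Z_2, of order 2·8² = 128.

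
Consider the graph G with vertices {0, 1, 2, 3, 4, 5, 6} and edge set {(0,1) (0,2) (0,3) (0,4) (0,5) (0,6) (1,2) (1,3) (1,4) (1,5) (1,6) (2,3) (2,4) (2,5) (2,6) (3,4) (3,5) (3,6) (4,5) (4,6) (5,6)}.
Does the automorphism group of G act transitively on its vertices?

All 7 vertices are pairwise adjacent: G = K_7. Any permutation of the 7 vertices preserves K_7, so Aut(K_7) = S_7 of order 7! = 5040. Under this action every vertex can be carried to every other, so G is vertex-transitive.

Yes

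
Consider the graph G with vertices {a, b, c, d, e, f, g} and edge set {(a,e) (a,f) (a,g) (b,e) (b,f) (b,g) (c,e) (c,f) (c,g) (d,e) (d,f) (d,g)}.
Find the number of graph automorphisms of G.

The vertices split by degree into {e, f, g} (degree 4) and {a, b, c, d} (degree 3); every edge runs between the two parts, so G is the complete bipartite graph K_{3,4}. The parts have unequal sizes, so no automorphism swaps them; each part is permuted independently, giving S_4 × S_3 of order 4!·3! = 144.

144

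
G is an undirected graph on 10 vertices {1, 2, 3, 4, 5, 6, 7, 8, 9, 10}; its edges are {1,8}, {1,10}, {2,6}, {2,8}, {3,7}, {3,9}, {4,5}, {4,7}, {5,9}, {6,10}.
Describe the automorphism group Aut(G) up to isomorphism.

G has two connected components, {1, 2, 6, 8, 10} and {3, 4, 5, 7, 9}; each is 2-regular, so G = C_5 ⊔ C_5. With two isomorphic components, Aut(G) = Aut(C_5) ≀ S_2 = (D_5 × D_5) ⋊ Z_2: permute each cycle by D_5, then optionally swap the two cycles. Order 2·(2·5)² = 200.

D_5 ≀ Z_2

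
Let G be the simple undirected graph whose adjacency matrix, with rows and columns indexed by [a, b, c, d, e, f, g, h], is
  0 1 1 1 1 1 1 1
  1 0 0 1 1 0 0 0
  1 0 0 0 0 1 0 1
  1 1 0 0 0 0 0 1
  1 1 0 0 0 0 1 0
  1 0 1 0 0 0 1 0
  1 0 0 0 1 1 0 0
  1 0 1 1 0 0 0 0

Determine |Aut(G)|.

Vertex a is the unique vertex of degree 7; the remaining 7 vertices each have degree 3 and induce a cycle, so G is the wheel on 8 vertices with hub a. Every automorphism fixes the hub and acts on the rim 7-cycle, so Aut(G) ≅ Aut(C_7) = D_7 of order 14.

14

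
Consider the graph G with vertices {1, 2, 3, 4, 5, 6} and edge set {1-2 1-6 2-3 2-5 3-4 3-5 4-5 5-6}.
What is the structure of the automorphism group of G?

1

The degree sequence is [2, 3, 3, 2, 4, 2]. Checking the degree-preserving permutations of the vertex set shows that none except the identity preserves every edge, so Aut(G) is trivial.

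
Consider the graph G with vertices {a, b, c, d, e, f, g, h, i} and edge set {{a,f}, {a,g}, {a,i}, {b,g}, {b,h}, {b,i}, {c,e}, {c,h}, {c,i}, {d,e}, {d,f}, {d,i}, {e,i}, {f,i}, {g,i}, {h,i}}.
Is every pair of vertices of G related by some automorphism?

Vertex i is the only vertex of degree 8, so every automorphism fixes it; G is not vertex-transitive.

No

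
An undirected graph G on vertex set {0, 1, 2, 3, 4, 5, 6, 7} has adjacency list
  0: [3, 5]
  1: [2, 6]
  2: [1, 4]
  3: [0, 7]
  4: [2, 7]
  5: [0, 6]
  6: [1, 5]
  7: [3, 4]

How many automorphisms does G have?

Every vertex has degree 2 and the graph is connected, so G is the 8-cycle C_8. The automorphisms of the 8-cycle are exactly the symmetries of a regular 8-gon: the dihedral group D_8, |D_8| = 16.

16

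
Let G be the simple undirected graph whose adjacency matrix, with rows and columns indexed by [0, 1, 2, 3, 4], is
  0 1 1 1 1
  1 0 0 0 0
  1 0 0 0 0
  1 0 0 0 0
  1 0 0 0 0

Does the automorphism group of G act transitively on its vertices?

Vertex 0 is the only vertex of degree 4, so every automorphism fixes it; G is not vertex-transitive.

No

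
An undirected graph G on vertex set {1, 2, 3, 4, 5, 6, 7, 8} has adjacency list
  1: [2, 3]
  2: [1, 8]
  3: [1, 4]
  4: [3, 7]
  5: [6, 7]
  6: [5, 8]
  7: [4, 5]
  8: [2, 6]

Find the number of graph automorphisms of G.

Every vertex has degree 2 and the graph is connected, so G is the 8-cycle C_8. The automorphisms of the 8-cycle are exactly the symmetries of a regular 8-gon: the dihedral group D_8, |D_8| = 16.

16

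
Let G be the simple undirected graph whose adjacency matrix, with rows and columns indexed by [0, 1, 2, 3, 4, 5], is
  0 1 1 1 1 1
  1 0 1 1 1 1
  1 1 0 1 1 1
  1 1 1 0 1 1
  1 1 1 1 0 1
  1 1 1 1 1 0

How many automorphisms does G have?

720

Every vertex has degree 5, so G is the complete graph K_6. Any permutation of the 6 vertices preserves K_6, so Aut(K_6) = S_6 of order 6! = 720.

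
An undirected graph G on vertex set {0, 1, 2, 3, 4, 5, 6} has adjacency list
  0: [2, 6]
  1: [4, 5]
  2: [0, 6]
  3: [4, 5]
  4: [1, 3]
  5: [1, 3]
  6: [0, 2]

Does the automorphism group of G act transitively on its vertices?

No

G has two connected components, {1, 3, 4, 5} and {0, 2, 6}; each is 2-regular, so G = C_4 ⊔ C_3. The orbit of 0 under Aut(G) is {0, 2, 6}, which does not contain 1, so G is not vertex-transitive.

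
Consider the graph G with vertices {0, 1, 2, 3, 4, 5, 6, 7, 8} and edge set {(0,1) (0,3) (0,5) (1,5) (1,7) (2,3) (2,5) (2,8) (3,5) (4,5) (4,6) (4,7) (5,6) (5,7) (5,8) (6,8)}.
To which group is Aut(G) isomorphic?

Vertex 5 is the unique vertex of degree 8; the remaining 8 vertices each have degree 3 and induce a cycle, so G is the wheel on 9 vertices with hub 5. Every automorphism fixes the hub and acts on the rim 8-cycle, so Aut(G) ≅ Aut(C_8) = D_8 of order 16.

the dihedral group of order 16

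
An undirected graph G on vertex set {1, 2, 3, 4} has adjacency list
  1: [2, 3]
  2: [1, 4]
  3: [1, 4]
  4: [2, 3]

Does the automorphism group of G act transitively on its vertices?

Yes

G is 2-regular and bipartite on 2^2 = 4 vertices with girth 4; it is the hypercube graph Q_2. Aut(Q_2) consists of the signed permutations of the 2 coordinate axes: 2! permutations times 2^2 sign flips, so |Aut| = 2^2·2! = 8. Under this action every vertex can be carried to every other, so G is vertex-transitive.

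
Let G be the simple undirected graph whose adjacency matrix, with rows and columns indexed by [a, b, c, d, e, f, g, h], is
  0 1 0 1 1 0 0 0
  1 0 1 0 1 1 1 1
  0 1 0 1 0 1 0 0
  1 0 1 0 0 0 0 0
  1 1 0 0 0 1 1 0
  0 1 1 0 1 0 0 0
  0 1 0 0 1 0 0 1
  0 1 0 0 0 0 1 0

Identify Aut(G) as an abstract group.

The degree sequence is [3, 6, 3, 2, 4, 3, 3, 2]. Checking the degree-preserving permutations of the vertex set shows that none except the identity preserves every edge, so Aut(G) is trivial.

the trivial group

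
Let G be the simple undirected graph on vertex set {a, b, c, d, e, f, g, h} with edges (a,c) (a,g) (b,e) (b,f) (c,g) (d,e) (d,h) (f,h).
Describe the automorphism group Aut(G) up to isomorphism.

G has two connected components, {b, d, e, f, h} and {a, c, g}; each is 2-regular, so G = C_5 ⊔ C_3. The components are non-isomorphic (different sizes), so Aut(G) = Aut(C_3) × Aut(C_5) = D_3 × D_5 of order 6·10 = 60.

D_3 × D_5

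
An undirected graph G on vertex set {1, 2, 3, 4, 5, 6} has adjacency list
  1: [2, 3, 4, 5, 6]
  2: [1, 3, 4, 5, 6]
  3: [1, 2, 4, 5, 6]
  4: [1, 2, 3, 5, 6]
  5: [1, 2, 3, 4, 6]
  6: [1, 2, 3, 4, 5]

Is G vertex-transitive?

All 6 vertices are pairwise adjacent: G = K_6. Any permutation of the 6 vertices preserves K_6, so Aut(K_6) = S_6 of order 6! = 720. Under this action every vertex can be carried to every other, so G is vertex-transitive.

Yes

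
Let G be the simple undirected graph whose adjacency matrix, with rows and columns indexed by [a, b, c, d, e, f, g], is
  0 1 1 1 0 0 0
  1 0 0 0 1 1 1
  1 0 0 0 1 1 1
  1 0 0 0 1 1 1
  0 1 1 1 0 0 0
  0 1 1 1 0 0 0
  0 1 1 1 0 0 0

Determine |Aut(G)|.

144

The vertices split by degree into {b, c, d} (degree 4) and {a, e, f, g} (degree 3); every edge runs between the two parts, so G is the complete bipartite graph K_{3,4}. Automorphisms preserve the bipartition setwise (since the parts differ in size) and act as S_4 × S_3 within it; |Aut| = 144.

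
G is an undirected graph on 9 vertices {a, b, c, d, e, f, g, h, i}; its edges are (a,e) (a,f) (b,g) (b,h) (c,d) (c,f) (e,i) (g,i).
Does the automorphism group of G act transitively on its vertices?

Automorphisms preserve degree, but G has vertices of degree 1 and vertices of degree 2; no automorphism maps one to the other, so G is not vertex-transitive.

No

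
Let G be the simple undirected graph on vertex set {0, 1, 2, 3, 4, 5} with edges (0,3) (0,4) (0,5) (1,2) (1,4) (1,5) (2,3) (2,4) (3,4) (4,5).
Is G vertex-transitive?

Vertex 4 is the only vertex of degree 5, so every automorphism fixes it; G is not vertex-transitive.

No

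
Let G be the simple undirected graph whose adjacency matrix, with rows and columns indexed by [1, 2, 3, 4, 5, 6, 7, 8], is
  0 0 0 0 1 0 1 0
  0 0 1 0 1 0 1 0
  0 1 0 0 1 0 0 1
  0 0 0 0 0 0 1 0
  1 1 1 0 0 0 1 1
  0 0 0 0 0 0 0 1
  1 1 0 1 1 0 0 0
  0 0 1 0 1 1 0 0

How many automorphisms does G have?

1

Degrees alone do not determine every vertex (e.g. 2 and 3 both have degree 3), but their neighbour-degree multisets differ: N(2) has degrees [3, 4, 5] while N(3) has degrees [3, 3, 5]. Repeating this refinement separates all vertices, so the only automorphism is the identity.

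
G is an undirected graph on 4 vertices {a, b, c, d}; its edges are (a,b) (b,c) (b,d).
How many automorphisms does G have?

Vertex b has degree 3 and every other vertex has degree 1, so G is the star K_{1,3} with centre b. Any automorphism fixes the centre and permutes the 3 leaves freely, so Aut(G) ≅ S_3 of order 3! = 6.

6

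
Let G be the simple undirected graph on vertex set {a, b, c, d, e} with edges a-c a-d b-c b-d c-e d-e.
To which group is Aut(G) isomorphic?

The vertices split by degree into {c, d} (degree 3) and {a, b, e} (degree 2); every edge runs between the two parts, so G is the complete bipartite graph K_{2,3}. Automorphisms preserve the bipartition setwise (since the parts differ in size) and act as S_2 × S_3 within it; |Aut| = 12.

S_2 × S_3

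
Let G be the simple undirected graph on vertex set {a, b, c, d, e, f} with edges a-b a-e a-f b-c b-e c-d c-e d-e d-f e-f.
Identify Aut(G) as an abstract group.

Vertex e is the unique vertex of degree 5; the remaining 5 vertices each have degree 3 and induce a cycle, so G is the wheel on 6 vertices with hub e. With the hub fixed, the remaining symmetry is that of the rim cycle C_5, giving the dihedral group D_5.

the dihedral group of order 10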